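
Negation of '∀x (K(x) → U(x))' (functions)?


Original: ∀x (K(x) → U(x))
Rule: ¬∀→∃, ¬∃→∀, negate predicate.
Negation: ∃x (K(x) ∧ ¬U(x))

∃x (K(x) ∧ ¬U(x))


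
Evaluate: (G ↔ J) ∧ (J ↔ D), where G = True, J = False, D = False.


G = True, J = False, D = False
Step 1: G ↔ J is true when G and J have the same value. Result: False
Step 2: J ↔ D is true when J and D have the same value. Result: True
Step 3: False ∧ True = False

False


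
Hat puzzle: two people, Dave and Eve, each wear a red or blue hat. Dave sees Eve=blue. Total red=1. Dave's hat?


Total red = 1, Eve = blue
Red accounted for: 0
Remaining for Dave: 1
Dave's hat is red.

red


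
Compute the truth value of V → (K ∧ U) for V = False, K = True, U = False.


V = False, K = True, U = False
Step 1: K ∧ U = True AND False = False
Step 2: V → (False): false only when V=True and consequent=False.
Result: True

True


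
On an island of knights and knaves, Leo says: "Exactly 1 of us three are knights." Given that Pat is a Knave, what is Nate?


Leo claims exactly 1 knights among Leo, Pat, Nate.
Given: Pat is a Knave.

Case 1: Leo is a Knight (tells truth)
  Then exactly 1 of the three are knights.
  Counting Leo, Pat: 1 knight(s) so far. Need 0 more → Nate = Knave.
Case 2: Leo is a Knave (lies)
  Then the count is NOT 1.
  If Nate = Knight, count = 1 = 1 → claim would be true, contradicts lie.
  If Nate = Knave, count = 0 ≠ 1 → lie confirmed ✓

Nate is a Knave.

Knave


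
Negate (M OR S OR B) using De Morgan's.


De Morgan's law: ¬(P ∨ Q ∨ R) ≡ ¬P ∧ ¬Q ∧ ¬R
¬(M ∨ S ∨ B) = ¬M ∧ ¬S ∧ ¬B

¬M ∧ ¬S ∧ ¬B


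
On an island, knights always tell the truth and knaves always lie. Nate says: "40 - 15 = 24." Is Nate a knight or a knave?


Statement: "40 - 15 = 24."
Actual: 40 - 15 = 25
Claimed: 24
Statement is FALSE → Nate lies → Knave

Knave


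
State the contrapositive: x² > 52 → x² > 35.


Original: If x² > 52, then x² > 35
Contrapositive: If ¬Q, then ¬P
Negate Q: not (x² > 35)
Negate P: not (x² > 52)

If not (x² > 35), then not (x² > 52).


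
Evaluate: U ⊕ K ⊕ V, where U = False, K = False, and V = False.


U = False, K = False, V = False
Step 1: U ⊕ K = False XOR False = False
Step 2: False ⊕ V = False XOR False = False
XOR is true when an odd number of operands are true.

False


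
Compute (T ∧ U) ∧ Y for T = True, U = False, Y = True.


T = True, U = False, Y = True
Step 1: T ∧ U = True AND False = False
Step 2: False ∧ Y = False AND True = False
AND is true only when ALL operands are true.

False


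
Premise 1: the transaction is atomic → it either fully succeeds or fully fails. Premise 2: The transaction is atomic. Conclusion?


Modus ponens: P → Q, P ⊢ Q
P: the transaction is atomic
Q: it either fully succeeds or fully fails
We have P → Q and P is true.
By modus ponens, Q must be true.

It either fully succeeds or fully fails


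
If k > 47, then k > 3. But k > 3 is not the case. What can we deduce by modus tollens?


Modus tollens: P → Q, ¬Q ⊢ ¬P
P: k > 47
Q: k > 3
We have P → Q and Q is false.
By modus tollens, P must be false.

It is not the case that k > 47


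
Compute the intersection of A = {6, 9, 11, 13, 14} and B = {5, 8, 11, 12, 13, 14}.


A = {6, 9, 11, 13, 14}
B = {5, 8, 11, 12, 13, 14}
Operation: intersection
Elements in both: 11, 13, 14

{11, 13, 14}


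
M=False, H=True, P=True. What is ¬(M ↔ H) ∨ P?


M = False, H = True, P = True
Expression: ¬(M ↔ H) ∨ P
Step 1: M ↔ H = (False iff True) = False
Step 2: ¬(M ↔ H) = NOT False = True
Step 3: (True) ∨ P = True OR True = True

True


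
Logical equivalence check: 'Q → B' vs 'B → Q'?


Expression 1: Q → B
Expression 2: B → Q
Truth table (Q B | Expr1 Expr2):
  T T |   T     T
  T F |   F     T   ← differ
  F T |   T     F   ← differ
  F F |   T     T
Counterexample: Q=T, B=F gives Expr1 = F but Expr2 = T, so the expressions are NOT logically equivalent.

No


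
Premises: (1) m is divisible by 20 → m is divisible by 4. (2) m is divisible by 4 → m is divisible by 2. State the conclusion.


Hypothetical syllogism: P → Q, Q → R ⊢ P → R
Premise 1: m is divisible by 20 → m is divisible by 4
Premise 2: m is divisible by 4 → m is divisible by 2
Chain the implications: the middle term (m is divisible by 4) links the two.
Conclusion: If m is divisible by 20, then m is divisible by 2.

If m is divisible by 20, then m is divisible by 2.


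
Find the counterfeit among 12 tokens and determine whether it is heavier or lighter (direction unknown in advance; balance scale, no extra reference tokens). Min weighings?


Let n = 12. 24 possibilities (n tokens × lighter/heavier); each weighing has 3 outcomes.
Bound for k weighings: say the first weighing puts j tokens on each pan. If it tips, the 2j weighed tokens remain suspects (each with a known direction) and k-1 weighings give 3^(k-1) outcomes; 3^(k-1) is odd, so 2j ≤ 3^(k-1) - 1. If it balances, the n - 2j unweighed tokens remain with direction unknown: 2(n - 2j) ≤ 3^(k-1) - 1 by the same parity argument. Adding, n ≤ (3^(k-1) - 1) + (3^(k-1) - 1)/2 = (3^k - 3)/2, and the classical three-group strategy achieves this (3 tokens in 2 weighings, 12 in 3, 39 in 4, 120 in 5).
So we need the smallest k with (3^k - 3)/2 ≥ 12.
k = 2: (3^2 - 3)/2 = 3 < 12 ✗
k = 3: (3^3 - 3)/2 = 12 ≥ 12 ✓

3


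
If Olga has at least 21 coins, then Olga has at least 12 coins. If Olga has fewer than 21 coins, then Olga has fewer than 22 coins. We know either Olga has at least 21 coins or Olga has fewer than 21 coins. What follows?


Constructive dilemma: (P → Q) ∧ (R → S), P ∨ R ⊢ Q ∨ S
Premise 1: Olga has at least 21 coins → Olga has at least 12 coins
Premise 2: Olga has fewer than 21 coins → Olga has fewer than 22 coins
Premise 3: Olga has at least 21 coins ∨ Olga has fewer than 21 coins
Case 1: Assuming Olga has at least 21 coins, then by Premise 1, Olga has at least 12 coins.
Case 2: Assuming Olga has fewer than 21 coins, then by Premise 2, Olga has fewer than 22 coins.
Since one of Olga has at least 21 coins or Olga has fewer than 21 coins must hold, we get Olga has at least 12 coins or Olga has fewer than 22 coins.

Olga has at least 12 coins or Olga has fewer than 22 coins.


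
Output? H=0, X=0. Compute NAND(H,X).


H AND X = 0
NOT(0) = 1

1


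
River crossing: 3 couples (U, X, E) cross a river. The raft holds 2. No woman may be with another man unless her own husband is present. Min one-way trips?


Label couples U, X, E (H = husband, W = wife).
Counting alone: 6 people, the raft carries 2 and someone must bring it back, so each round trip nets at most +1 on the far side until the last crossing → at least 9 trips. The jealousy constraint makes 9 impossible; the shortest valid schedule has 11:
1. WU+WX →  (far: WU,WX; near: HU,HX,HE,WE)
2. WU ←       (far: WX; near: HU,HX,HE,WU,WE)
3. WU+WE →  (far: WU,WX,WE; near: HU,HX,HE)
4. WU ←       (far: WX,WE; near: HU,HX,HE,WU)
5. HX+HE →  (far: HX,WX,HE,WE; near: HU,WU)
6. HX+WX ←  (far: HE,WE; near: HU,WU,HX,WX)
7. HU+HX →  (far: HU,HX,HE,WE; near: WU,WX)
8. WE ←       (far: HU,HX,HE; near: WU,WX,WE)
9. WU+WX →  (far: HU,WU,HX,WX,HE; near: WE)
10. HE ←      (far: HU,WU,HX,WX; near: HE,WE)
11. HE+WE → (far: all six; near: empty)
In every state each wife is either with her husband or with no other man.
Minimum trips = 11

11


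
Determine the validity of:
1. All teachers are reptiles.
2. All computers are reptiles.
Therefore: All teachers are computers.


Premise 1: All teachers are reptiles.
Premise 2: All computers are reptiles.
Conclusion: All teachers are computers.
Fallacy: undistributed middle. reptiles is predicate in both.
Counterexample: teachers and computers could be disjoint subsets of reptiles.

Invalid


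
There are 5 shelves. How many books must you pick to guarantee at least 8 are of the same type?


Pigeonhole: to guarantee k in one of n categories, need (k-1)×n + 1.
k = 8, n = 5
Minimum = (8-1) × 5 + 1 = 7 × 5 + 1

36


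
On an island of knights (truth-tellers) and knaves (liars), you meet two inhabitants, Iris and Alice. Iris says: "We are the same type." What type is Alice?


Iris says: "We are the same type."
Case 1: Iris is a Knight (truth-teller)
  Statement is true → they ARE the same → Alice is also a Knight
Case 2: Iris is a Knave (liar)
  Statement is false → they are NOT the same → Alice is a Knight
In both cases, Alice is a Knight.

Knight


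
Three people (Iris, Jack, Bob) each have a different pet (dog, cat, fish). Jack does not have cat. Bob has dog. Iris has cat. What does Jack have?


From clues:
  Bob → dog
  Iris → cat
By elimination, Jack gets the remaining.

fish


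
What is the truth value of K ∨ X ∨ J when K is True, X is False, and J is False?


K = True, X = False, J = False
Step 1: K ∨ X = True OR False = True
Step 2: True ∨ J = True OR False = True
OR is true when at least one operand is true.

True


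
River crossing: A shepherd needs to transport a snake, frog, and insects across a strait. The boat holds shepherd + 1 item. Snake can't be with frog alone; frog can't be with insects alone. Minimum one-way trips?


1. shepherd+frog → 2. shepherd ← 3. shepherd+snake → 4. shepherd+frog ← 5. shepherd+insects → 6. shepherd ← 7. shepherd+frog →
Minimum trips = 7

7


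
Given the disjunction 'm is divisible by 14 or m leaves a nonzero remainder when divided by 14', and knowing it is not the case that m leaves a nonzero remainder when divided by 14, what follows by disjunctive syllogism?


Disjunctive syllogism: P ∨ Q, ¬P ⊢ Q
Disjunction: m is divisible by 14 ∨ m leaves a nonzero remainder when divided by 14
We know it is not the case that m leaves a nonzero remainder when divided by 14.
By disjunctive syllogism, the other disjunct must be true.

m is divisible by 14


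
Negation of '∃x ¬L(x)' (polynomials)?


Original: ∃x ¬L(x)
Rule: ¬∀→∃, ¬∃→∀, negate predicate.
Negation: ∀x L(x)

∀x L(x)


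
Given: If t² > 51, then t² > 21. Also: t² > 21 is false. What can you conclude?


Modus tollens: P → Q, ¬Q ⊢ ¬P
P: t² > 51
Q: t² > 21
We have P → Q and Q is false.
By modus tollens, P must be false.

It is not the case that t² > 51


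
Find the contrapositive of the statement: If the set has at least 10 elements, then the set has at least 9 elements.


Original: If the set has at least 10 elements, then the set has at least 9 elements
Contrapositive: If ¬Q, then ¬P
Negate Q: not (the set has at least 9 elements)
Negate P: not (the set has at least 10 elements)

If not (the set has at least 9 elements), then not (the set has at least 10 elements).


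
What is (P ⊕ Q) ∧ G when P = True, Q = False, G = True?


P = True, Q = False, G = True
Step 1: P ⊕ Q = True XOR False = True
Step 2: True ∧ G = True AND True = True
XOR true when exactly one of P,Q is true; then AND with G.

True


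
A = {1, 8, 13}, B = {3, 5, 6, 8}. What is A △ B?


A = {1, 8, 13}
B = {3, 5, 6, 8}
Operation: symmetric difference
In A only: [1, 13], in B only: [3, 5, 6]

{1, 3, 5, 6, 13}


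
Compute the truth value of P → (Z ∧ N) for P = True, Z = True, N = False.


P = True, Z = True, N = False
Step 1: Z ∧ N = True AND False = False
Step 2: P → (False): false only when P=True and consequent=False.
Result: False

False


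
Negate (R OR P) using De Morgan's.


De Morgan's law: ¬(P ∨ Q) ≡ ¬P ∧ ¬Q
¬(R ∨ P) = ¬R ∧ ¬P

¬R ∧ ¬P


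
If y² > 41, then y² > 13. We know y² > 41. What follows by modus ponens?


Modus ponens: P → Q, P ⊢ Q
P: y² > 41
Q: y² > 13
We have P → Q and P is true.
By modus ponens, Q must be true.

y² > 13


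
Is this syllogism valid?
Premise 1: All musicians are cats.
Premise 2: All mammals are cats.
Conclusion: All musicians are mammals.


Premise 1: All musicians are cats.
Premise 2: All mammals are cats.
Conclusion: All musicians are mammals.
Fallacy: undistributed middle. cats is predicate in both.
Counterexample: musicians and mammals could be disjoint subsets of cats.

Invalid


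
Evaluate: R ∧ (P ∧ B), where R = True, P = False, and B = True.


R = True, P = False, B = True
Step 1: P ∧ B = False AND True = False
Step 2: R ∧ False = True AND False = False
AND is true only when ALL operands are true.

False


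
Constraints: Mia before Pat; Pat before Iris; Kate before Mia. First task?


Constraints: Mia before Pat; Pat before Iris; Kate before Mia
The first task can have nothing scheduled before it, so it must never appear on the right of a 'before'.
Tasks appearing after some 'before': Pat, Iris, Mia.
The only task not in that list is Kate → it is first.

Kate


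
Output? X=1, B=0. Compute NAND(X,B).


X AND B = 0
NOT(0) = 1

1


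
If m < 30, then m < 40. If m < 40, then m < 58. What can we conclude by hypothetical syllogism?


Hypothetical syllogism: P → Q, Q → R ⊢ P → R
Premise 1: m < 30 → m < 40
Premise 2: m < 40 → m < 58
Chain the implications: the middle term (m < 40) links the two.
Conclusion: If m < 30, then m < 58.

If m < 30, then m < 58.


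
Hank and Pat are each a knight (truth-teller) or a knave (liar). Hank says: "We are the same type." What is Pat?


Hank says: "We are the same type."
Case 1: Hank is a Knight (truth-teller)
  Statement is true → they ARE the same → Pat is also a Knight
Case 2: Hank is a Knave (liar)
  Statement is false → they are NOT the same → Pat is a Knight
In both cases, Pat is a Knight.

Knight


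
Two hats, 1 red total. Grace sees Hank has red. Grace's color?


Total red = 1, Hank = red
Red accounted for: 1
Remaining for Grace: 0
Grace's hat is blue.

blue


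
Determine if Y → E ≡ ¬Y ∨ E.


Expression 1: Y → E
Expression 2: ¬Y ∨ E
Truth table (Y E | Expr1 Expr2):
  T T |   T     T
  T F |   F     F
  F T |   T     T
  F F |   T     T
All 4 rows agree, so the expressions are logically equivalent.

Yes


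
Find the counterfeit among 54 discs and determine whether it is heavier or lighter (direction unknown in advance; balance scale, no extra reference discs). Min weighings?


Let n = 54. 108 possibilities (n discs × lighter/heavier); each weighing has 3 outcomes.
Bound for k weighings: say the first weighing puts j discs on each pan. If it tips, the 2j weighed discs remain suspects (each with a known direction) and k-1 weighings give 3^(k-1) outcomes; 3^(k-1) is odd, so 2j ≤ 3^(k-1) - 1. If it balances, the n - 2j unweighed discs remain with direction unknown: 2(n - 2j) ≤ 3^(k-1) - 1 by the same parity argument. Adding, n ≤ (3^(k-1) - 1) + (3^(k-1) - 1)/2 = (3^k - 3)/2, and the classical three-group strategy achieves this (3 discs in 2 weighings, 12 in 3, 39 in 4, 120 in 5).
So we need the smallest k with (3^k - 3)/2 ≥ 54.
k = 4: (3^4 - 3)/2 = 39 < 54 ✗
k = 5: (3^5 - 3)/2 = 120 ≥ 54 ✓

5


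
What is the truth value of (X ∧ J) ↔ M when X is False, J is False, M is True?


X = False, J = False, M = True
Step 1: X ∧ J = False AND False = False
Step 2: (False) ↔ M: true when both sides have same truth value.
Result: False ↔ True = False

False


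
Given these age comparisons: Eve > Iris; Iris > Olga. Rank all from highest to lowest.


Constraints: Eve > Iris; Iris > Olga
Method: at each step, the next-highest is the one remaining person who never appears on the smaller side of a constraint between remaining people.
  Step 1: remaining {Iris, Olga, Eve}; on the smaller side: {Iris, Olga} → Eve is next (Eve > Iris).
  Step 2: remaining {Iris, Olga}; on the smaller side: {Olga} → Iris is next (Iris > Olga).
  Step 3: only Olga remains → lowest.
Final ranking (highest to lowest):

Eve > Iris > Olga


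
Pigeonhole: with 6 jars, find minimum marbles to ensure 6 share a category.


Pigeonhole: to guarantee k in one of n categories, need (k-1)×n + 1.
k = 6, n = 6
Minimum = (6-1) × 6 + 1 = 5 × 6 + 1

31


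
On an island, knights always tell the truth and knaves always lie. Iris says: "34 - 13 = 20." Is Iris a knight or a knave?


Statement: "34 - 13 = 20."
Actual: 34 - 13 = 21
Claimed: 20
Statement is FALSE → Iris lies → Knave

Knave


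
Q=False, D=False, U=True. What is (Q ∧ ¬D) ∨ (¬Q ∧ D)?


Q = False, D = False, U = True
Expression: (Q ∧ ¬D) ∨ (¬Q ∧ D)
Step 1: ¬D = NOT False = True
Step 2: Q ∧ ¬D = False AND True = False
Step 3: ¬Q = NOT False = True
Step 4: ¬Q ∧ D = True AND False = False
Step 5: (False) ∨ (False) = False OR False = False

False


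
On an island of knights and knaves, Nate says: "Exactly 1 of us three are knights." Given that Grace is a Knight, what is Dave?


Nate claims exactly 1 knights among Nate, Grace, Dave.
Given: Grace is a Knight.

Case 1: Nate is a Knight (tells truth)
  Then exactly 1 of the three are knights.
  Counting Nate, Grace: 2 knight(s) so far. Need -1 more → impossible.
Case 2: Nate is a Knave (lies)
  Then the count is NOT 1.
  If Dave = Knave, count = 1 = 1 → claim would be true, contradicts lie.
  If Dave = Knight, count = 2 ≠ 1 → lie confirmed ✓

Dave is a Knight.

Knight


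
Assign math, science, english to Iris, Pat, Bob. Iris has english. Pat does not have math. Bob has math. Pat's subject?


From clues:
  Bob → math
  Iris → english
By elimination, Pat gets the remaining.

science


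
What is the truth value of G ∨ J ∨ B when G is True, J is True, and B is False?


G = True, J = True, B = False
Step 1: G ∨ J = True OR True = True
Step 2: True ∨ B = True OR False = True
OR is true when at least one operand is true.

True


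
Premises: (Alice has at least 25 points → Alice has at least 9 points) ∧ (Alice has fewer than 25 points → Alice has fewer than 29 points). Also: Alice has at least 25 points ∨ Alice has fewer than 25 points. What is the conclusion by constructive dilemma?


Constructive dilemma: (P → Q) ∧ (R → S), P ∨ R ⊢ Q ∨ S
Premise 1: Alice has at least 25 points → Alice has at least 9 points
Premise 2: Alice has fewer than 25 points → Alice has fewer than 29 points
Premise 3: Alice has at least 25 points ∨ Alice has fewer than 25 points
Case 1: Assuming Alice has at least 25 points, then by Premise 1, Alice has at least 9 points.
Case 2: Assuming Alice has fewer than 25 points, then by Premise 2, Alice has fewer than 29 points.
Since one of Alice has at least 25 points or Alice has fewer than 25 points must hold, we get Alice has at least 9 points or Alice has fewer than 29 points.

Alice has at least 9 points or Alice has fewer than 29 points.


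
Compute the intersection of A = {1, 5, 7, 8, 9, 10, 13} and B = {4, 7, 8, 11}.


A = {1, 5, 7, 8, 9, 10, 13}
B = {4, 7, 8, 11}
Operation: intersection
Elements in both: 7, 8

{7, 8}


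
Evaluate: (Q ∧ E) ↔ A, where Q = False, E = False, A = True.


Q = False, E = False, A = True
Step 1: Q ∧ E = False AND False = False
Step 2: (False) ↔ A: true when both sides have same truth value.
Result: False ↔ True = False

False


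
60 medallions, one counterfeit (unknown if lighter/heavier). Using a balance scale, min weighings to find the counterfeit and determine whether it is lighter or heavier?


Let n = 60. 120 possibilities (n medallions × lighter/heavier); each weighing has 3 outcomes.
Bound for k weighings: say the first weighing puts j medallions on each pan. If it tips, the 2j weighed medallions remain suspects (each with a known direction) and k-1 weighings give 3^(k-1) outcomes; 3^(k-1) is odd, so 2j ≤ 3^(k-1) - 1. If it balances, the n - 2j unweighed medallions remain with direction unknown: 2(n - 2j) ≤ 3^(k-1) - 1 by the same parity argument. Adding, n ≤ (3^(k-1) - 1) + (3^(k-1) - 1)/2 = (3^k - 3)/2, and the classical three-group strategy achieves this (3 medallions in 2 weighings, 12 in 3, 39 in 4, 120 in 5).
So we need the smallest k with (3^k - 3)/2 ≥ 60.
k = 4: (3^4 - 3)/2 = 39 < 60 ✗
k = 5: (3^5 - 3)/2 = 120 ≥ 60 ✓

5


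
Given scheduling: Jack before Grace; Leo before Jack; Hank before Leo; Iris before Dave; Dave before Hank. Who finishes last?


Constraints: Jack before Grace; Leo before Jack; Hank before Leo; Iris before Dave; Dave before Hank
The last task can have nothing scheduled after it, so it must never appear on the left of a 'before'.
Tasks appearing before some other task: Jack, Leo, Hank, Iris, Dave.
The only task not in that list is Grace → it is last.

Grace


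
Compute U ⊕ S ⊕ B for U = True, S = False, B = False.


U = True, S = False, B = False
Step 1: U ⊕ S = True XOR False = True
Step 2: True ⊕ B = True XOR False = True
XOR is true when an odd number of operands are true.

True


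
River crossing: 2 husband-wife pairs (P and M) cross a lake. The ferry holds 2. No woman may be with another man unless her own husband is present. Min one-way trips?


Label couples P and M.
1. WP+WM → (far: WP,WM; near: HP,HM)
2. WP ←   (far: WM; near: HP,HM,WP)
3. HP+HM → (far: HP,HM,WM; near: WP)
4. HP ←   (far: HM,WM; near: HP,WP)  — HP returns, since WP is alone on near bank
5. HP+WP → (far: all four; near: empty)
Every state respects the constraint.
Minimum trips = 5

5


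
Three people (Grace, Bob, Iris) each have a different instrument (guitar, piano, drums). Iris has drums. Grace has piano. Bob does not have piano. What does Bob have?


From clues:
  Iris → drums
  Grace → piano
By elimination, Bob gets the remaining.

guitar


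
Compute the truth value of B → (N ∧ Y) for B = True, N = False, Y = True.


B = True, N = False, Y = True
Step 1: N ∧ Y = False AND True = False
Step 2: B → (False): false only when B=True and consequent=False.
Result: False

False


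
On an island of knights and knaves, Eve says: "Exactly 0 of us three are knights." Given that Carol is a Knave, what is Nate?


Eve claims exactly 0 knights among Eve, Carol, Nate.
Given: Carol is a Knave.

Case 1: Eve is a Knight (tells truth)
  Then exactly 0 of the three are knights.
  Counting Eve, Carol: 1 knight(s) so far. Need -1 more → impossible.
Case 2: Eve is a Knave (lies)
  Then the count is NOT 0.
  If Nate = Knave, count = 0 = 0 → claim would be true, contradicts lie.
  If Nate = Knight, count = 1 ≠ 0 → lie confirmed ✓

Nate is a Knight.

Knight


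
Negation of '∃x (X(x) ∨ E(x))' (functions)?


Original: ∃x (X(x) ∨ E(x))
Rule: ¬∀→∃, ¬∃→∀, negate predicate.
Negation: ∀x (¬X(x) ∧ ¬E(x))

∀x (¬X(x) ∧ ¬E(x))


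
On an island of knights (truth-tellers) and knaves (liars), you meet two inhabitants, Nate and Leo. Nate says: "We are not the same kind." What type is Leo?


Nate says: "We are not the same kind."
Case 1: Nate is a Knight (truth-teller)
  Statement is true → they ARE different → Leo is a Knave
Case 2: Nate is a Knave (liar)
  Statement is false → they are NOT different → Leo is a Knave
In both cases, Leo is a Knave.

Knave


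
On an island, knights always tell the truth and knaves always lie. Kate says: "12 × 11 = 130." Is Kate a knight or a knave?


Statement: "12 × 11 = 130."
Actual: 12 × 11 = 132
Claimed: 130
Statement is FALSE → Kate lies → Knave

Knave


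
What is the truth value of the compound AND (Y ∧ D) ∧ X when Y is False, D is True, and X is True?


Y = False, D = True, X = True
Step 1: Y ∧ D = False AND True = False
Step 2: False ∧ X = False AND True = False
AND is true only when ALL operands are true.

False


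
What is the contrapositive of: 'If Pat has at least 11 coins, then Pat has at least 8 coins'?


Original: If Pat has at least 11 coins, then Pat has at least 8 coins
Contrapositive: If ¬Q, then ¬P
Negate Q: not (Pat has at least 8 coins)
Negate P: not (Pat has at least 11 coins)

If not (Pat has at least 8 coins), then not (Pat has at least 11 coins).


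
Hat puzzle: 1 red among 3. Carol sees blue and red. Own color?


Total red = 1, seen red = 1
Own red = 1 - 1 = 0
Carol's hat is blue.

blue


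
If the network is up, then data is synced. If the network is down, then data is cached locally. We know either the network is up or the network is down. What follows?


Constructive dilemma: (P → Q) ∧ (R → S), P ∨ R ⊢ Q ∨ S
Premise 1: the network is up → data is synced
Premise 2: the network is down → data is cached locally
Premise 3: the network is up ∨ the network is down
Case 1: Assuming the network is up, then by Premise 1, data is synced.
Case 2: Assuming the network is down, then by Premise 2, data is cached locally.
Since one of the network is up or the network is down must hold, we get data is synced or data is cached locally.

Data is synced or data is cached locally.


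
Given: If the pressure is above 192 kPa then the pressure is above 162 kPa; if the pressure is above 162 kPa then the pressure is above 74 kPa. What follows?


Hypothetical syllogism: P → Q, Q → R ⊢ P → R
Premise 1: the pressure is above 192 kPa → the pressure is above 162 kPa
Premise 2: the pressure is above 162 kPa → the pressure is above 74 kPa
Chain the implications: the middle term (the pressure is above 162 kPa) links the two.
Conclusion: If the pressure is above 192 kPa, then the pressure is above 74 kPa.

If the pressure is above 192 kPa, then the pressure is above 74 kPa.


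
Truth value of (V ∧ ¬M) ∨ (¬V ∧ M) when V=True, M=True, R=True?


V = True, M = True, R = True
Expression: (V ∧ ¬M) ∨ (¬V ∧ M)
Step 1: ¬M = NOT True = False
Step 2: V ∧ ¬M = True AND False = False
Step 3: ¬V = NOT True = False
Step 4: ¬V ∧ M = False AND True = False
Step 5: (False) ∨ (False) = False OR False = False

False


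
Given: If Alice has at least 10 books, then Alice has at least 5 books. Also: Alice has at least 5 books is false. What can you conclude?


Modus tollens: P → Q, ¬Q ⊢ ¬P
P: Alice has at least 10 books
Q: Alice has at least 5 books
We have P → Q and Q is false.
By modus tollens, P must be false.

It is not the case that Alice has at least 10 books


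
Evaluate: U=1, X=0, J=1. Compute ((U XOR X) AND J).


U XOR X = 1^0 = 1
1 AND 1 = 1

1


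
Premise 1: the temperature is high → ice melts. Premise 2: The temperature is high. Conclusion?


Modus ponens: P → Q, P ⊢ Q
P: the temperature is high
Q: ice melts
We have P → Q and P is true.
By modus ponens, Q must be true.

Ice melts


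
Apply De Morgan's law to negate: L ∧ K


De Morgan's law: ¬(P ∧ Q) ≡ ¬P ∨ ¬Q
¬(L ∧ K) = ¬L ∨ ¬K

¬L ∨ ¬K


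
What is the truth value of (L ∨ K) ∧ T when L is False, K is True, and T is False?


L = False, K = True, T = False
Step 1: L ∨ K = False OR True = True
Step 2: True ∧ T = True AND False = False
OR is true when at least one operand is true; AND requires both.

False


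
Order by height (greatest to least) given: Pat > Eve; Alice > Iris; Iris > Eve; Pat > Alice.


Constraints: Pat > Eve; Alice > Iris; Iris > Eve; Pat > Alice
Method: at each step, the next-highest is the one remaining person who never appears on the smaller side of a constraint between remaining people.
  Step 1: remaining {Iris, Alice, Eve, Pat}; on the smaller side: {Iris, Alice, Eve} → Pat is next (Pat > Eve; Pat > Alice).
  Step 2: remaining {Iris, Alice, Eve}; on the smaller side: {Iris, Eve} → Alice is next (Alice > Iris).
  Step 3: remaining {Iris, Eve}; on the smaller side: {Eve} → Iris is next (Iris > Eve).
  Step 4: only Eve remains → lowest.
Final ranking (highest to lowest):

Pat > Alice > Iris > Eve


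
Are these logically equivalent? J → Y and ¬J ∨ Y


Expression 1: J → Y
Expression 2: ¬J ∨ Y
Truth table (J Y | Expr1 Expr2):
  T T |   T     T
  T F |   F     F
  F T |   T     T
  F F |   T     T
All 4 rows agree, so the expressions are logically equivalent.

Yes


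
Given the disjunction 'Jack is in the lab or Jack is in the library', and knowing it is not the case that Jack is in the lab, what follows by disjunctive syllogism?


Disjunctive syllogism: P ∨ Q, ¬P ⊢ Q
Disjunction: Jack is in the lab ∨ Jack is in the library
We know it is not the case that Jack is in the lab.
By disjunctive syllogism, the other disjunct must be true.

Jack is in the library


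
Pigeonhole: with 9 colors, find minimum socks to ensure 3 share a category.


Pigeonhole: to guarantee k in one of n categories, need (k-1)×n + 1.
k = 3, n = 9
Minimum = (3-1) × 9 + 1 = 2 × 9 + 1

19


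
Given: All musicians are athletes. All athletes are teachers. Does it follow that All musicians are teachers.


Premise 1: All musicians are athletes.
Premise 2: All athletes are teachers.
Conclusion: All musicians are teachers.
Barbara syllogism (AAA-1): All A are B, All B are C → All A are C.
Middle term (athletes) distributed in premise 2.

Valid


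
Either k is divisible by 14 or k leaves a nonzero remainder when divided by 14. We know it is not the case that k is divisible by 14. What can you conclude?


Disjunctive syllogism: P ∨ Q, ¬P ⊢ Q
Disjunction: k is divisible by 14 ∨ k leaves a nonzero remainder when divided by 14
We know it is not the case that k is divisible by 14.
By disjunctive syllogism, the other disjunct must be true.

k leaves a nonzero remainder when divided by 14


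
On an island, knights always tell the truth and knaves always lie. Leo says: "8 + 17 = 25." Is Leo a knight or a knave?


Statement: "8 + 17 = 25."
Actual: 8 + 17 = 25
Claimed: 25
Statement is TRUE → Leo tells the truth → Knight

Knight


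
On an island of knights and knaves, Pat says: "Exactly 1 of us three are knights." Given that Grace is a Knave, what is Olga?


Pat claims exactly 1 knights among Pat, Grace, Olga.
Given: Grace is a Knave.

Case 1: Pat is a Knight (tells truth)
  Then exactly 1 of the three are knights.
  Counting Pat, Grace: 1 knight(s) so far. Need 0 more → Olga = Knave.
Case 2: Pat is a Knave (lies)
  Then the count is NOT 1.
  If Olga = Knight, count = 1 = 1 → claim would be true, contradicts lie.
  If Olga = Knave, count = 0 ≠ 1 → lie confirmed ✓

Olga is a Knave.

Knave


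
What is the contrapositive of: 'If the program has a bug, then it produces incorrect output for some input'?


Original: If the program has a bug, then it produces incorrect output for some input
Contrapositive: If ¬Q, then ¬P
Negate Q: not (it produces incorrect output for some input)
Negate P: not (the program has a bug)

If not (it produces incorrect output for some input), then not (the program has a bug).


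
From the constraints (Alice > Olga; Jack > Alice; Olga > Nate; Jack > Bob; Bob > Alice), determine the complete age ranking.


Constraints: Alice > Olga; Jack > Alice; Olga > Nate; Jack > Bob; Bob > Alice
Method: at each step, the next-highest is the one remaining person who never appears on the smaller side of a constraint between remaining people.
  Step 1: remaining {Olga, Alice, Jack, Nate, Bob}; on the smaller side: {Olga, Alice, Nate, Bob} → Jack is next (Jack > Alice; Jack > Bob).
  Step 2: remaining {Olga, Alice, Nate, Bob}; on the smaller side: {Olga, Alice, Nate} → Bob is next (Bob > Alice).
  Step 3: remaining {Olga, Alice, Nate}; on the smaller side: {Olga, Nate} → Alice is next (Alice > Olga).
  Step 4: remaining {Olga, Nate}; on the smaller side: {Nate} → Olga is next (Olga > Nate).
  Step 5: only Nate remains → lowest.
Final ranking (highest to lowest):

Jack > Bob > Alice > Olga > Nate


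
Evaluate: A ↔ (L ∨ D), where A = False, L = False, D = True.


A = False, L = False, D = True
Step 1: L ∨ D = False OR True = True
Step 2: A ↔ (True): true when both sides have same truth value.
Result: False ↔ True = False

False


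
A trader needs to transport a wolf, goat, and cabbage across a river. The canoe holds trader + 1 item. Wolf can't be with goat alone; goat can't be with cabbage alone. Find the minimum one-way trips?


1. trader+goat → 2. trader ← 3. trader+wolf → 4. trader+goat ← 5. trader+cabbage → 6. trader ← 7. trader+goat →
Minimum trips = 7

7


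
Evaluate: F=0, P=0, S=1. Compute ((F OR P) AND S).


F OR P = 0|0 = 0
0 AND 1 = 0

0


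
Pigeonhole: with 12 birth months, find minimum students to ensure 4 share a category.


Pigeonhole: to guarantee k in one of n categories, need (k-1)×n + 1.
k = 4, n = 12
Minimum = (4-1) × 12 + 1 = 3 × 12 + 1

37


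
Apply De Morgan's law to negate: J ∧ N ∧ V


De Morgan's law: ¬(P ∧ Q ∧ R) ≡ ¬P ∨ ¬Q ∨ ¬R
¬(J ∧ N ∧ V) = ¬J ∨ ¬N ∨ ¬V

¬J ∨ ¬N ∨ ¬V


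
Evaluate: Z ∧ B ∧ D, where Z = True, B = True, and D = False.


Z = True, B = True, D = False
Step 1: Z ∧ B = True AND True = True
Step 2: (True) ∧ D = (True) AND False = False
AND is true only when ALL operands are true.

False


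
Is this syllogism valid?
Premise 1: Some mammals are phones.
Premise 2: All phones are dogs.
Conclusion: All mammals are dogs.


Premise 1: Some mammals are phones.
Premise 2: All phones are dogs.
Conclusion: All mammals are dogs.
Fallacy: illicit minor. The minor term (mammals) is distributed in the conclusion ('All mammals ...') but undistributed in its premise ('Some mammals are phones' doesn't cover all mammals).
Only 'Some mammals are dogs' follows, not 'All'.

Invalid


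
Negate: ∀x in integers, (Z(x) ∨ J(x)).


Original: ∀x (Z(x) ∨ J(x))
Rule: ¬∀→∃, ¬∃→∀, negate predicate.
Negation: ∃x (¬Z(x) ∧ ¬J(x))

∃x (¬Z(x) ∧ ¬J(x))


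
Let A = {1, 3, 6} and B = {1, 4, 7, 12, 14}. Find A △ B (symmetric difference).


A = {1, 3, 6}
B = {1, 4, 7, 12, 14}
Operation: symmetric difference
In A only: [3, 6], in B only: [4, 7, 12, 14]

{3, 4, 6, 7, 12, 14}


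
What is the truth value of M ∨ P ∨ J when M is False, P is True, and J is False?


M = False, P = True, J = False
Step 1: M ∨ P = False OR True = True
Step 2: True ∨ J = True OR False = True
OR is true when at least one operand is true.

True


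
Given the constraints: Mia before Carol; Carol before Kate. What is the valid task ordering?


Constraints: Mia before Carol; Carol before Kate
Method: repeatedly schedule the remaining task that has no remaining task required before it.
  Step 1: remaining {Carol, Kate, Mia}; every task except Mia still has a predecessor pending → schedule Mia.
  Step 2: remaining {Carol, Kate}; every task except Carol still has a predecessor pending → schedule Carol.
  Step 3: only Kate remains → schedule Kate.
Resulting order:

Mia → Carol → Kate


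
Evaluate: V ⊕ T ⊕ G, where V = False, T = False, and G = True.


V = False, T = False, G = True
Step 1: V ⊕ T = False XOR False = False
Step 2: False ⊕ G = False XOR True = True
XOR is true when an odd number of operands are true.

True


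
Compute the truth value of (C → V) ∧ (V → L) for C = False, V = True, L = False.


C = False, V = True, L = False
Step 1: C → V is false only when C=True and V=False. Result: True
Step 2: V → L is false only when V=True and L=False. Result: False
Step 3: True ∧ False = False

False


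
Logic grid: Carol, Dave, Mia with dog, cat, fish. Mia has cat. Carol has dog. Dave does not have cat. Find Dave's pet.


From clues:
  Mia → cat
  Carol → dog
By elimination, Dave gets the remaining.

fish


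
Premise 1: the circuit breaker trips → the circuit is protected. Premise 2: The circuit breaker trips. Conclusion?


Modus ponens: P → Q, P ⊢ Q
P: the circuit breaker trips
Q: the circuit is protected
We have P → Q and P is true.
By modus ponens, Q must be true.

The circuit is protected


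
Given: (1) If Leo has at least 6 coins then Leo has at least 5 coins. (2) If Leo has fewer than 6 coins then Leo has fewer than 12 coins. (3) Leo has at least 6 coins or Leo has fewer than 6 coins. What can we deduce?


Constructive dilemma: (P → Q) ∧ (R → S), P ∨ R ⊢ Q ∨ S
Premise 1: Leo has at least 6 coins → Leo has at least 5 coins
Premise 2: Leo has fewer than 6 coins → Leo has fewer than 12 coins
Premise 3: Leo has at least 6 coins ∨ Leo has fewer than 6 coins
Case 1: Assuming Leo has at least 6 coins, then by Premise 1, Leo has at least 5 coins.
Case 2: Assuming Leo has fewer than 6 coins, then by Premise 2, Leo has fewer than 12 coins.
Since one of Leo has at least 6 coins or Leo has fewer than 6 coins must hold, we get Leo has at least 5 coins or Leo has fewer than 12 coins.

Leo has at least 5 coins or Leo has fewer than 12 coins.


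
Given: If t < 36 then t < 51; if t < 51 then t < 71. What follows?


Hypothetical syllogism: P → Q, Q → R ⊢ P → R
Premise 1: t < 36 → t < 51
Premise 2: t < 51 → t < 71
Chain the implications: the middle term (t < 51) links the two.
Conclusion: If t < 36, then t < 71.

If t < 36, then t < 71.


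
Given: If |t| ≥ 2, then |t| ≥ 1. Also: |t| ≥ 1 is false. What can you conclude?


Modus tollens: P → Q, ¬Q ⊢ ¬P
P: |t| ≥ 2
Q: |t| ≥ 1
We have P → Q and Q is false.
By modus tollens, P must be false.

It is not the case that |t| ≥ 2


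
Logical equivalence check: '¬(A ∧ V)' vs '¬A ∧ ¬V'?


Expression 1: ¬(A ∧ V)
Expression 2: ¬A ∧ ¬V
Truth table (A V | Expr1 Expr2):
  T T |   F     F
  T F |   T     F   ← differ
  F T |   T     F   ← differ
  F F |   T     T
Counterexample: A=T, V=F gives Expr1 = T but Expr2 = F, so the expressions are NOT logically equivalent.

No


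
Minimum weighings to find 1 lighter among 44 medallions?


Each weighing has 3 outcomes (left heavy / balance / right heavy), so k weighings distinguish at most 3^k cases; splitting into three near-equal groups achieves this.
Need 3^k ≥ 44: 3^3 = 27 < 44 ≤ 3^4 = 81
k = ⌈log₃(44)⌉ = 4

4


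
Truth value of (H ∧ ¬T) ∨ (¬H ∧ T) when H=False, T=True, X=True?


H = False, T = True, X = True
Expression: (H ∧ ¬T) ∨ (¬H ∧ T)
Step 1: ¬T = NOT True = False
Step 2: H ∧ ¬T = False AND False = False
Step 3: ¬H = NOT False = True
Step 4: ¬H ∧ T = True AND True = True
Step 5: (False) ∨ (True) = False OR True = True

True


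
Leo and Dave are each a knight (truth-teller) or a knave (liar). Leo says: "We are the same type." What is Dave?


Leo says: "We are the same type."
Case 1: Leo is a Knight (truth-teller)
  Statement is true → they ARE the same → Dave is also a Knight
Case 2: Leo is a Knave (liar)
  Statement is false → they are NOT the same → Dave is a Knight
In both cases, Dave is a Knight.

Knight


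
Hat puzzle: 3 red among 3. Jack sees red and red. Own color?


Total red = 3, seen red = 2
Own red = 3 - 2 = 1
Jack's hat is red.

red


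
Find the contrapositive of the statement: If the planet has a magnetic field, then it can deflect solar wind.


Original: If the planet has a magnetic field, then it can deflect solar wind
Contrapositive: If ¬Q, then ¬P
Negate Q: not (it can deflect solar wind)
Negate P: not (the planet has a magnetic field)

If not (it can deflect solar wind), then not (the planet has a magnetic field).


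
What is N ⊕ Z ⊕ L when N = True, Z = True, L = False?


N = True, Z = True, L = False
Step 1: N ⊕ Z = True XOR True = False
Step 2: False ⊕ L = False XOR False = False
XOR is true when an odd number of operands are true.

False


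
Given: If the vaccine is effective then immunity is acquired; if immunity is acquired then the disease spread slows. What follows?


Hypothetical syllogism: P → Q, Q → R ⊢ P → R
Premise 1: the vaccine is effective → immunity is acquired
Premise 2: immunity is acquired → the disease spread slows
Chain the implications: the middle term (immunity is acquired) links the two.
Conclusion: If the vaccine is effective, then the disease spread slows.

If the vaccine is effective, then the disease spread slows.
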